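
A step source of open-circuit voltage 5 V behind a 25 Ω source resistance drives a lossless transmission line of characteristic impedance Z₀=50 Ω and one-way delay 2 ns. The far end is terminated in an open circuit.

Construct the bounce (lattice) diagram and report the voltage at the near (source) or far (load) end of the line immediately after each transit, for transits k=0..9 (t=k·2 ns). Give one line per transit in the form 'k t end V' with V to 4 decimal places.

0 0 source 3.3333
1 2 load 6.6667
2 4 source 5.5556
3 6 load 4.4444
4 8 source 4.8148
5 10 load 5.1852
6 12 source 5.0617
7 14 load 4.9383
8 16 source 4.9794
9 18 load 5.0206

Γ_L=1.000000, Γ_S=-0.333333; launch V₁=5·50/75=3.333333
k=0 src: V=3.3333
k=1 load: inc=3.333333, refl=3.333333·1.000000=3.3333; V=0.000000+3.333333+3.333333=6.6667
k=2 src: inc=3.333333, refl=3.333333·-0.333333=-1.1111; V=3.333333+3.333333+-1.111111=5.5556
k=3 load: inc=-1.111111, refl=-1.111111·1.000000=-1.1111; V=6.666667+-1.111111+-1.111111=4.4444
k=4 src: inc=-1.111111, refl=-1.111111·-0.333333=0.3704; V=5.555556+-1.111111+0.370370=4.8148
k=5 load: inc=0.370370, refl=0.370370·1.000000=0.3704; V=4.444444+0.370370+0.370370=5.1852
k=6 src: inc=0.370370, refl=0.370370·-0.333333=-0.1235; V=4.814815+0.370370+-0.123457=5.0617
k=7 load: inc=-0.123457, refl=-0.123457·1.000000=-0.1235; V=5.185185+-0.123457+-0.123457=4.9383
k=8 src: inc=-0.123457, refl=-0.123457·-0.333333=0.0412; V=5.061728+-0.123457+0.041152=4.9794
k=9 load: inc=0.041152, refl=0.041152·1.000000=0.0412; V=4.938272+0.041152+0.041152=5.0206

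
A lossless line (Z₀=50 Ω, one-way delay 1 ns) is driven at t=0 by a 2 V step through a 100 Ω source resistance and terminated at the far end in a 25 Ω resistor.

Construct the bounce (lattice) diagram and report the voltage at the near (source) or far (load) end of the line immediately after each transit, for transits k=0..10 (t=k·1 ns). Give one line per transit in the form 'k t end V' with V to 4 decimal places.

Γ_L=-0.333333, Γ_S=0.333333; launch V₁=2·50/150=0.666667
k=0 src: V=0.6667
k=1 load: inc=0.666667, refl=0.666667·-0.333333=-0.2222; V=0.000000+0.666667+-0.222222=0.4444
k=2 src: inc=-0.222222, refl=-0.222222·0.333333=-0.0741; V=0.666667+-0.222222+-0.074074=0.3704
k=3 load: inc=-0.074074, refl=-0.074074·-0.333333=0.0247; V=0.444444+-0.074074+0.024691=0.3951
k=4 src: inc=0.024691, refl=0.024691·0.333333=0.0082; V=0.370370+0.024691+0.008230=0.4033
k=5 load: inc=0.008230, refl=0.008230·-0.333333=-0.0027; V=0.395062+0.008230+-0.002743=0.4005
k=6 src: inc=-0.002743, refl=-0.002743·0.333333=-0.0009; V=0.403292+-0.002743+-0.000914=0.3996
k=7 load: inc=-0.000914, refl=-0.000914·-0.333333=0.0003; V=0.400549+-0.000914+0.000305=0.3999
k=8 src: inc=0.000305, refl=0.000305·0.333333=0.0001; V=0.399634+0.000305+0.000102=0.4000
k=9 load: inc=0.000102, refl=0.000102·-0.333333=-0.0000; V=0.399939+0.000102+-0.000034=0.4000
k=10 src: inc=-0.000034, refl=-0.000034·0.333333=-0.0000; V=0.400041+-0.000034+-0.000011=0.4000

0 0 source 0.6667
1 1 load 0.4444
2 2 source 0.3704
3 3 load 0.3951
4 4 source 0.4033
5 5 load 0.4005
6 6 source 0.3996
7 7 load 0.3999
8 8 source 0.4000
9 9 load 0.4000
10 10 source 0.4000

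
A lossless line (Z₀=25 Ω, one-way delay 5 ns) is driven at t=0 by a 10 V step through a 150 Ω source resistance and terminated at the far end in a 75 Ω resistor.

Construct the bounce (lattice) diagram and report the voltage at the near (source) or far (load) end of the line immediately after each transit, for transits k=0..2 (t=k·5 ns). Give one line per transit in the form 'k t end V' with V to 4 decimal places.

0 0 source 1.4286
1 5 load 2.1429
2 10 source 2.6531

Γ_L=0.500000, Γ_S=0.714286; launch V₁=10·25/175=1.428571
k=0 src: V=1.4286
k=1 load: inc=1.428571, refl=1.428571·0.500000=0.7143; V=0.000000+1.428571+0.714286=2.1429
k=2 src: inc=0.714286, refl=0.714286·0.714286=0.5102; V=1.428571+0.714286+0.510204=2.6531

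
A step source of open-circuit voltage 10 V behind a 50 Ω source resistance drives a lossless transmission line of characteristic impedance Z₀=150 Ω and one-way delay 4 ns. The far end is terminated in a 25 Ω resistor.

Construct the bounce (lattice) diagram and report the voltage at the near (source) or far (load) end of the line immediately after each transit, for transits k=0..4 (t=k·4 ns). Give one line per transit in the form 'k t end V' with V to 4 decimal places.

Γ_L=-0.714286, Γ_S=-0.500000; launch V₁=10·150/200=7.500000
k=0 src: V=7.5000
k=1 load: inc=7.500000, refl=7.500000·-0.714286=-5.3571; V=0.000000+7.500000+-5.357143=2.1429
k=2 src: inc=-5.357143, refl=-5.357143·-0.500000=2.6786; V=7.500000+-5.357143+2.678571=4.8214
k=3 load: inc=2.678571, refl=2.678571·-0.714286=-1.9133; V=2.142857+2.678571+-1.913265=2.9082
k=4 src: inc=-1.913265, refl=-1.913265·-0.500000=0.9566; V=4.821429+-1.913265+0.956633=3.8648

0 0 source 7.5000
1 4 load 2.1429
2 8 source 4.8214
3 12 load 2.9082
4 16 source 3.8648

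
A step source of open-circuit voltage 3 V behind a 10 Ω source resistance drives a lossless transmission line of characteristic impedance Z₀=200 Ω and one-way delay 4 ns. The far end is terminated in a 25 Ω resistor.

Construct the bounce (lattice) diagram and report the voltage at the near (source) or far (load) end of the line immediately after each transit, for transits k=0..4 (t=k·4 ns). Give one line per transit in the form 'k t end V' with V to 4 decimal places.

Γ_L=-0.777778, Γ_S=-0.904762; launch V₁=3·200/210=2.857143
k=0 src: V=2.8571
k=1 load: inc=2.857143, refl=2.857143·-0.777778=-2.2222; V=0.000000+2.857143+-2.222222=0.6349
k=2 src: inc=-2.222222, refl=-2.222222·-0.904762=2.0106; V=2.857143+-2.222222+2.010582=2.6455
k=3 load: inc=2.010582, refl=2.010582·-0.777778=-1.5638; V=0.634921+2.010582+-1.563786=1.0817
k=4 src: inc=-1.563786, refl=-1.563786·-0.904762=1.4149; V=2.645503+-1.563786+1.414854=2.4966

0 0 source 2.8571
1 4 load 0.6349
2 8 source 2.6455
3 12 load 1.0817
4 16 source 2.4966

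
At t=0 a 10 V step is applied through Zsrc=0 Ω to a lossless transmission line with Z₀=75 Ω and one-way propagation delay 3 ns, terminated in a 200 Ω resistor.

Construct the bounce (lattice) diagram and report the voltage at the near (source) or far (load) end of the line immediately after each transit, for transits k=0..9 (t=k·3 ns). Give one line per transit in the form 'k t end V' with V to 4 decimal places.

Γ_L=0.454545, Γ_S=-1.000000; launch V₁=10·75/75=10.000000
k=0 src: V=10.0000
k=1 load: inc=10.000000, refl=10.000000·0.454545=4.5455; V=0.000000+10.000000+4.545455=14.5455
k=2 src: inc=4.545455, refl=4.545455·-1.000000=-4.5455; V=10.000000+4.545455+-4.545455=10.0000
k=3 load: inc=-4.545455, refl=-4.545455·0.454545=-2.0661; V=14.545455+-4.545455+-2.066116=7.9339
k=4 src: inc=-2.066116, refl=-2.066116·-1.000000=2.0661; V=10.000000+-2.066116+2.066116=10.0000
k=5 load: inc=2.066116, refl=2.066116·0.454545=0.9391; V=7.933884+2.066116+0.939144=10.9391
k=6 src: inc=0.939144, refl=0.939144·-1.000000=-0.9391; V=10.000000+0.939144+-0.939144=10.0000
k=7 load: inc=-0.939144, refl=-0.939144·0.454545=-0.4269; V=10.939144+-0.939144+-0.426883=9.5731
k=8 src: inc=-0.426883, refl=-0.426883·-1.000000=0.4269; V=10.000000+-0.426883+0.426883=10.0000
k=9 load: inc=0.426883, refl=0.426883·0.454545=0.1940; V=9.573117+0.426883+0.194038=10.1940

0 0 source 10.0000
1 3 load 14.5455
2 6 source 10.0000
3 9 load 7.9339
4 12 source 10.0000
5 15 load 10.9391
6 18 source 10.0000
7 21 load 9.5731
8 24 source 10.0000
9 27 load 10.1940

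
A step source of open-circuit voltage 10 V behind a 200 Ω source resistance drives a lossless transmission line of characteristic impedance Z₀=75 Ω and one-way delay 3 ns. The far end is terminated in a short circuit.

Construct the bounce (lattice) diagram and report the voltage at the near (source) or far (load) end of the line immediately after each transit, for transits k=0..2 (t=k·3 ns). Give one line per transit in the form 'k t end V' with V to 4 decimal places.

Γ_L=-1.000000, Γ_S=0.454545; launch V₁=10·75/275=2.727273
k=0 src: V=2.7273
k=1 load: inc=2.727273, refl=2.727273·-1.000000=-2.7273; V=0.000000+2.727273+-2.727273=0.0000
k=2 src: inc=-2.727273, refl=-2.727273·0.454545=-1.2397; V=2.727273+-2.727273+-1.239669=-1.2397

0 0 source 2.7273
1 3 load 0.0000
2 6 source -1.2397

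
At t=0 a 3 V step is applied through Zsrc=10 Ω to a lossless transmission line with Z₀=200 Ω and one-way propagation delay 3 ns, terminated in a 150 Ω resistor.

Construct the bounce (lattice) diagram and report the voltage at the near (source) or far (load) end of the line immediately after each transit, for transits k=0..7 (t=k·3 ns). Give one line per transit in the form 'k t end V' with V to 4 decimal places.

Γ_L=-0.142857, Γ_S=-0.904762; launch V₁=3·200/210=2.857143
k=0 src: V=2.8571
k=1 load: inc=2.857143, refl=2.857143·-0.142857=-0.4082; V=0.000000+2.857143+-0.408163=2.4490
k=2 src: inc=-0.408163, refl=-0.408163·-0.904762=0.3693; V=2.857143+-0.408163+0.369291=2.8183
k=3 load: inc=0.369291, refl=0.369291·-0.142857=-0.0528; V=2.448980+0.369291+-0.052756=2.7655
k=4 src: inc=-0.052756, refl=-0.052756·-0.904762=0.0477; V=2.818270+-0.052756+0.047731=2.8132
k=5 load: inc=0.047731, refl=0.047731·-0.142857=-0.0068; V=2.765514+0.047731+-0.006819=2.8064
k=6 src: inc=-0.006819, refl=-0.006819·-0.904762=0.0062; V=2.813246+-0.006819+0.006169=2.8126
k=7 load: inc=0.006169, refl=0.006169·-0.142857=-0.0009; V=2.806427+0.006169+-0.000881=2.8117

0 0 source 2.8571
1 3 load 2.4490
2 6 source 2.8183
3 9 load 2.7655
4 12 source 2.8132
5 15 load 2.8064
6 18 source 2.8126
7 21 load 2.8117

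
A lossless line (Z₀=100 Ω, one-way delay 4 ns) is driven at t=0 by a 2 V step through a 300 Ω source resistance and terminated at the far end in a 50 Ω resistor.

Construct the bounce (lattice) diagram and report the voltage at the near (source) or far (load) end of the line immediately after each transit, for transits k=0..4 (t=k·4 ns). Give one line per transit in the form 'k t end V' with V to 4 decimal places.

0 0 source 0.5000
1 4 load 0.3333
2 8 source 0.2500
3 12 load 0.2778
4 16 source 0.2917

Γ_L=-0.333333, Γ_S=0.500000; launch V₁=2·100/400=0.500000
k=0 src: V=0.5000
k=1 load: inc=0.500000, refl=0.500000·-0.333333=-0.1667; V=0.000000+0.500000+-0.166667=0.3333
k=2 src: inc=-0.166667, refl=-0.166667·0.500000=-0.0833; V=0.500000+-0.166667+-0.083333=0.2500
k=3 load: inc=-0.083333, refl=-0.083333·-0.333333=0.0278; V=0.333333+-0.083333+0.027778=0.2778
k=4 src: inc=0.027778, refl=0.027778·0.500000=0.0139; V=0.250000+0.027778+0.013889=0.2917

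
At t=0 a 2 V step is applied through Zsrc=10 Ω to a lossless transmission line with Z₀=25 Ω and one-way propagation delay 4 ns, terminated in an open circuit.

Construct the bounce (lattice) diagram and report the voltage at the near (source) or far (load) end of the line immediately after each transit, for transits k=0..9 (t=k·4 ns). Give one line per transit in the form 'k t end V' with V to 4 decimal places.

0 0 source 1.4286
1 4 load 2.8571
2 8 source 2.2449
3 12 load 1.6327
4 16 source 1.8950
5 20 load 2.1574
6 24 source 2.0450
7 28 load 1.9325
8 32 source 1.9807
9 36 load 2.0289

Γ_L=1.000000, Γ_S=-0.428571; launch V₁=2·25/35=1.428571
k=0 src: V=1.4286
k=1 load: inc=1.428571, refl=1.428571·1.000000=1.4286; V=0.000000+1.428571+1.428571=2.8571
k=2 src: inc=1.428571, refl=1.428571·-0.428571=-0.6122; V=1.428571+1.428571+-0.612245=2.2449
k=3 load: inc=-0.612245, refl=-0.612245·1.000000=-0.6122; V=2.857143+-0.612245+-0.612245=1.6327
k=4 src: inc=-0.612245, refl=-0.612245·-0.428571=0.2624; V=2.244898+-0.612245+0.262391=1.8950
k=5 load: inc=0.262391, refl=0.262391·1.000000=0.2624; V=1.632653+0.262391+0.262391=2.1574
k=6 src: inc=0.262391, refl=0.262391·-0.428571=-0.1125; V=1.895044+0.262391+-0.112453=2.0450
k=7 load: inc=-0.112453, refl=-0.112453·1.000000=-0.1125; V=2.157434+-0.112453+-0.112453=1.9325
k=8 src: inc=-0.112453, refl=-0.112453·-0.428571=0.0482; V=2.044981+-0.112453+0.048194=1.9807
k=9 load: inc=0.048194, refl=0.048194·1.000000=0.0482; V=1.932528+0.048194+0.048194=2.0289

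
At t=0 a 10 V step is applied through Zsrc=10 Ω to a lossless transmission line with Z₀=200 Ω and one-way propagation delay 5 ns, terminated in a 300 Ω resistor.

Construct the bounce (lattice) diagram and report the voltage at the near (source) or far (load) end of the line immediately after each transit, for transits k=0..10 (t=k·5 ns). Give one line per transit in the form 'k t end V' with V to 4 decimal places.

Γ_L=0.200000, Γ_S=-0.904762; launch V₁=10·200/210=9.523810
k=0 src: V=9.5238
k=1 load: inc=9.523810, refl=9.523810·0.200000=1.9048; V=0.000000+9.523810+1.904762=11.4286
k=2 src: inc=1.904762, refl=1.904762·-0.904762=-1.7234; V=9.523810+1.904762+-1.723356=9.7052
k=3 load: inc=-1.723356, refl=-1.723356·0.200000=-0.3447; V=11.428571+-1.723356+-0.344671=9.3605
k=4 src: inc=-0.344671, refl=-0.344671·-0.904762=0.3118; V=9.705215+-0.344671+0.311845=9.6724
k=5 load: inc=0.311845, refl=0.311845·0.200000=0.0624; V=9.360544+0.311845+0.062369=9.7348
k=6 src: inc=0.062369, refl=0.062369·-0.904762=-0.0564; V=9.672390+0.062369+-0.056429=9.6783
k=7 load: inc=-0.056429, refl=-0.056429·0.200000=-0.0113; V=9.734759+-0.056429+-0.011286=9.6670
k=8 src: inc=-0.011286, refl=-0.011286·-0.904762=0.0102; V=9.678330+-0.011286+0.010211=9.6773
k=9 load: inc=0.010211, refl=0.010211·0.200000=0.0020; V=9.667044+0.010211+0.002042=9.6793
k=10 src: inc=0.002042, refl=0.002042·-0.904762=-0.0018; V=9.677255+0.002042+-0.001848=9.6774

0 0 source 9.5238
1 5 load 11.4286
2 10 source 9.7052
3 15 load 9.3605
4 20 source 9.6724
5 25 load 9.7348
6 30 source 9.6783
7 35 load 9.6670
8 40 source 9.6773
9 45 load 9.6793
10 50 source 9.6774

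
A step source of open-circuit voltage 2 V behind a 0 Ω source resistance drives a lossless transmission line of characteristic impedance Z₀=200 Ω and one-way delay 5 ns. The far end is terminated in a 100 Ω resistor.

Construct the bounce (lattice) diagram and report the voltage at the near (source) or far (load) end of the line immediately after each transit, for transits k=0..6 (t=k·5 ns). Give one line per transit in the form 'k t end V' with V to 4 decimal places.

0 0 source 2.0000
1 5 load 1.3333
2 10 source 2.0000
3 15 load 1.7778
4 20 source 2.0000
5 25 load 1.9259
6 30 source 2.0000

Γ_L=-0.333333, Γ_S=-1.000000; launch V₁=2·200/200=2.000000
k=0 src: V=2.0000
k=1 load: inc=2.000000, refl=2.000000·-0.333333=-0.6667; V=0.000000+2.000000+-0.666667=1.3333
k=2 src: inc=-0.666667, refl=-0.666667·-1.000000=0.6667; V=2.000000+-0.666667+0.666667=2.0000
k=3 load: inc=0.666667, refl=0.666667·-0.333333=-0.2222; V=1.333333+0.666667+-0.222222=1.7778
k=4 src: inc=-0.222222, refl=-0.222222·-1.000000=0.2222; V=2.000000+-0.222222+0.222222=2.0000
k=5 load: inc=0.222222, refl=0.222222·-0.333333=-0.0741; V=1.777778+0.222222+-0.074074=1.9259
k=6 src: inc=-0.074074, refl=-0.074074·-1.000000=0.0741; V=2.000000+-0.074074+0.074074=2.0000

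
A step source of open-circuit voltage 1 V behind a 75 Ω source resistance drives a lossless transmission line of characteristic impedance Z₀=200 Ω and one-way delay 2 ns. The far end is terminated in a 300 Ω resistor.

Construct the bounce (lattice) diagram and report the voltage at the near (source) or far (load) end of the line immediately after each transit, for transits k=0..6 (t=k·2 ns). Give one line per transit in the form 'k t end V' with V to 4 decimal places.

Γ_L=0.200000, Γ_S=-0.454545; launch V₁=1·200/275=0.727273
k=0 src: V=0.7273
k=1 load: inc=0.727273, refl=0.727273·0.200000=0.1455; V=0.000000+0.727273+0.145455=0.8727
k=2 src: inc=0.145455, refl=0.145455·-0.454545=-0.0661; V=0.727273+0.145455+-0.066116=0.8066
k=3 load: inc=-0.066116, refl=-0.066116·0.200000=-0.0132; V=0.872727+-0.066116+-0.013223=0.7934
k=4 src: inc=-0.013223, refl=-0.013223·-0.454545=0.0060; V=0.806612+-0.013223+0.006011=0.7994
k=5 load: inc=0.006011, refl=0.006011·0.200000=0.0012; V=0.793388+0.006011+0.001202=0.8006
k=6 src: inc=0.001202, refl=0.001202·-0.454545=-0.0005; V=0.799399+0.001202+-0.000546=0.8001

0 0 source 0.7273
1 2 load 0.8727
2 4 source 0.8066
3 6 load 0.7934
4 8 source 0.7994
5 10 load 0.8006
6 12 source 0.8001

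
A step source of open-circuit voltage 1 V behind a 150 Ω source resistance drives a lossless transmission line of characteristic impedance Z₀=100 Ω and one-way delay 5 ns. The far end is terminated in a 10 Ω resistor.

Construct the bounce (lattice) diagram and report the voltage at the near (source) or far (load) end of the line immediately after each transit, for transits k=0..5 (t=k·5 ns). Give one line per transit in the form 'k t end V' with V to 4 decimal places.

Γ_L=-0.818182, Γ_S=0.200000; launch V₁=1·100/250=0.400000
k=0 src: V=0.4000
k=1 load: inc=0.400000, refl=0.400000·-0.818182=-0.3273; V=0.000000+0.400000+-0.327273=0.0727
k=2 src: inc=-0.327273, refl=-0.327273·0.200000=-0.0655; V=0.400000+-0.327273+-0.065455=0.0073
k=3 load: inc=-0.065455, refl=-0.065455·-0.818182=0.0536; V=0.072727+-0.065455+0.053554=0.0608
k=4 src: inc=0.053554, refl=0.053554·0.200000=0.0107; V=0.007273+0.053554+0.010711=0.0715
k=5 load: inc=0.010711, refl=0.010711·-0.818182=-0.0088; V=0.060826+0.010711+-0.008763=0.0628

0 0 source 0.4000
1 5 load 0.0727
2 10 source 0.0073
3 15 load 0.0608
4 20 source 0.0715
5 25 load 0.0628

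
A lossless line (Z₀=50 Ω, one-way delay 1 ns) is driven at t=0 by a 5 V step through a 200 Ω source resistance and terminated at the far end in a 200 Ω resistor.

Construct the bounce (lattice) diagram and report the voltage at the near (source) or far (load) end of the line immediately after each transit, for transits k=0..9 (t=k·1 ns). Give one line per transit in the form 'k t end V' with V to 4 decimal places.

Γ_L=0.600000, Γ_S=0.600000; launch V₁=5·50/250=1.000000
k=0 src: V=1.0000
k=1 load: inc=1.000000, refl=1.000000·0.600000=0.6000; V=0.000000+1.000000+0.600000=1.6000
k=2 src: inc=0.600000, refl=0.600000·0.600000=0.3600; V=1.000000+0.600000+0.360000=1.9600
k=3 load: inc=0.360000, refl=0.360000·0.600000=0.2160; V=1.600000+0.360000+0.216000=2.1760
k=4 src: inc=0.216000, refl=0.216000·0.600000=0.1296; V=1.960000+0.216000+0.129600=2.3056
k=5 load: inc=0.129600, refl=0.129600·0.600000=0.0778; V=2.176000+0.129600+0.077760=2.3834
k=6 src: inc=0.077760, refl=0.077760·0.600000=0.0467; V=2.305600+0.077760+0.046656=2.4300
k=7 load: inc=0.046656, refl=0.046656·0.600000=0.0280; V=2.383360+0.046656+0.027994=2.4580
k=8 src: inc=0.027994, refl=0.027994·0.600000=0.0168; V=2.430016+0.027994+0.016796=2.4748
k=9 load: inc=0.016796, refl=0.016796·0.600000=0.0101; V=2.458010+0.016796+0.010078=2.4849

0 0 source 1.0000
1 1 load 1.6000
2 2 source 1.9600
3 3 load 2.1760
4 4 source 2.3056
5 5 load 2.3834
6 6 source 2.4300
7 7 load 2.4580
8 8 source 2.4748
9 9 load 2.4849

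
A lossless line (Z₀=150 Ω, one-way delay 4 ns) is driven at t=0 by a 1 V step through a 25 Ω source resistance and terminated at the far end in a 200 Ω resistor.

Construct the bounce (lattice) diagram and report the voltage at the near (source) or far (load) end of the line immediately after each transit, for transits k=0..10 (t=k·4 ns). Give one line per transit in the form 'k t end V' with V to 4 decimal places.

Γ_L=0.142857, Γ_S=-0.714286; launch V₁=1·150/175=0.857143
k=0 src: V=0.8571
k=1 load: inc=0.857143, refl=0.857143·0.142857=0.1224; V=0.000000+0.857143+0.122449=0.9796
k=2 src: inc=0.122449, refl=0.122449·-0.714286=-0.0875; V=0.857143+0.122449+-0.087464=0.8921
k=3 load: inc=-0.087464, refl=-0.087464·0.142857=-0.0125; V=0.979592+-0.087464+-0.012495=0.8796
k=4 src: inc=-0.012495, refl=-0.012495·-0.714286=0.0089; V=0.892128+-0.012495+0.008925=0.8886
k=5 load: inc=0.008925, refl=0.008925·0.142857=0.0013; V=0.879633+0.008925+0.001275=0.8898
k=6 src: inc=0.001275, refl=0.001275·-0.714286=-0.0009; V=0.888558+0.001275+-0.000911=0.8889
k=7 load: inc=-0.000911, refl=-0.000911·0.142857=-0.0001; V=0.889833+-0.000911+-0.000130=0.8888
k=8 src: inc=-0.000130, refl=-0.000130·-0.714286=0.0001; V=0.888923+-0.000130+0.000093=0.8889
k=9 load: inc=0.000093, refl=0.000093·0.142857=0.0000; V=0.888793+0.000093+0.000013=0.8889
k=10 src: inc=0.000013, refl=0.000013·-0.714286=-0.0000; V=0.888885+0.000013+-0.000009=0.8889

0 0 source 0.8571
1 4 load 0.9796
2 8 source 0.8921
3 12 load 0.8796
4 16 source 0.8886
5 20 load 0.8898
6 24 source 0.8889
7 28 load 0.8888
8 32 source 0.8889
9 36 load 0.8889
10 40 source 0.8889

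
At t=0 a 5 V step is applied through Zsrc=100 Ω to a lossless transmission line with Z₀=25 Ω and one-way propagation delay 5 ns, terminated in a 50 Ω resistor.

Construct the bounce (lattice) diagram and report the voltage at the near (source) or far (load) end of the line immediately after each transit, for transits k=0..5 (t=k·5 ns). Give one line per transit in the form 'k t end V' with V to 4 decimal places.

Γ_L=0.333333, Γ_S=0.600000; launch V₁=5·25/125=1.000000
k=0 src: V=1.0000
k=1 load: inc=1.000000, refl=1.000000·0.333333=0.3333; V=0.000000+1.000000+0.333333=1.3333
k=2 src: inc=0.333333, refl=0.333333·0.600000=0.2000; V=1.000000+0.333333+0.200000=1.5333
k=3 load: inc=0.200000, refl=0.200000·0.333333=0.0667; V=1.333333+0.200000+0.066667=1.6000
k=4 src: inc=0.066667, refl=0.066667·0.600000=0.0400; V=1.533333+0.066667+0.040000=1.6400
k=5 load: inc=0.040000, refl=0.040000·0.333333=0.0133; V=1.600000+0.040000+0.013333=1.6533

0 0 source 1.0000
1 5 load 1.3333
2 10 source 1.5333
3 15 load 1.6000
4 20 source 1.6400
5 25 load 1.6533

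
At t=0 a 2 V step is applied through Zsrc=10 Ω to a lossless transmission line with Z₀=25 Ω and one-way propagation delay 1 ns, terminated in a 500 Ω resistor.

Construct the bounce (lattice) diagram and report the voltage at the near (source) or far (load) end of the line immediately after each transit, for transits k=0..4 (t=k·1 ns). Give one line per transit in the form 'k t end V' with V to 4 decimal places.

0 0 source 1.4286
1 1 load 2.7211
2 2 source 2.1672
3 3 load 1.6660
4 4 source 1.8808

Γ_L=0.904762, Γ_S=-0.428571; launch V₁=2·25/35=1.428571
k=0 src: V=1.4286
k=1 load: inc=1.428571, refl=1.428571·0.904762=1.2925; V=0.000000+1.428571+1.292517=2.7211
k=2 src: inc=1.292517, refl=1.292517·-0.428571=-0.5539; V=1.428571+1.292517+-0.553936=2.1672
k=3 load: inc=-0.553936, refl=-0.553936·0.904762=-0.5012; V=2.721088+-0.553936+-0.501180=1.6660
k=4 src: inc=-0.501180, refl=-0.501180·-0.428571=0.2148; V=2.167153+-0.501180+0.214791=1.8808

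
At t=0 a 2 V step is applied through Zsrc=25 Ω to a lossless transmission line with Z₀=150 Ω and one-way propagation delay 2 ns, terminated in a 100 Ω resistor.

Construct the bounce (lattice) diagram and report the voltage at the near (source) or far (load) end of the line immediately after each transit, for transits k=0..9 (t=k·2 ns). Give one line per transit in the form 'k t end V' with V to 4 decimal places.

0 0 source 1.7143
1 2 load 1.3714
2 4 source 1.6163
3 6 load 1.5673
4 8 source 1.6023
5 10 load 1.5953
6 12 source 1.6003
7 14 load 1.5993
8 16 source 1.6000
9 18 load 1.5999

Γ_L=-0.200000, Γ_S=-0.714286; launch V₁=2·150/175=1.714286
k=0 src: V=1.7143
k=1 load: inc=1.714286, refl=1.714286·-0.200000=-0.3429; V=0.000000+1.714286+-0.342857=1.3714
k=2 src: inc=-0.342857, refl=-0.342857·-0.714286=0.2449; V=1.714286+-0.342857+0.244898=1.6163
k=3 load: inc=0.244898, refl=0.244898·-0.200000=-0.0490; V=1.371429+0.244898+-0.048980=1.5673
k=4 src: inc=-0.048980, refl=-0.048980·-0.714286=0.0350; V=1.616327+-0.048980+0.034985=1.6023
k=5 load: inc=0.034985, refl=0.034985·-0.200000=-0.0070; V=1.567347+0.034985+-0.006997=1.5953
k=6 src: inc=-0.006997, refl=-0.006997·-0.714286=0.0050; V=1.602332+-0.006997+0.004998=1.6003
k=7 load: inc=0.004998, refl=0.004998·-0.200000=-0.0010; V=1.595335+0.004998+-0.001000=1.5993
k=8 src: inc=-0.001000, refl=-0.001000·-0.714286=0.0007; V=1.600333+-0.001000+0.000714=1.6000
k=9 load: inc=0.000714, refl=0.000714·-0.200000=-0.0001; V=1.599334+0.000714+-0.000143=1.5999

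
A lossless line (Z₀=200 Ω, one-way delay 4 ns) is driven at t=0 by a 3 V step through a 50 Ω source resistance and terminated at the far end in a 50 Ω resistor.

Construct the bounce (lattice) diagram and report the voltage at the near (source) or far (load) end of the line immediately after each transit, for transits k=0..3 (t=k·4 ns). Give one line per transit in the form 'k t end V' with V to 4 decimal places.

Γ_L=-0.600000, Γ_S=-0.600000; launch V₁=3·200/250=2.400000
k=0 src: V=2.4000
k=1 load: inc=2.400000, refl=2.400000·-0.600000=-1.4400; V=0.000000+2.400000+-1.440000=0.9600
k=2 src: inc=-1.440000, refl=-1.440000·-0.600000=0.8640; V=2.400000+-1.440000+0.864000=1.8240
k=3 load: inc=0.864000, refl=0.864000·-0.600000=-0.5184; V=0.960000+0.864000+-0.518400=1.3056

0 0 source 2.4000
1 4 load 0.9600
2 8 source 1.8240
3 12 load 1.3056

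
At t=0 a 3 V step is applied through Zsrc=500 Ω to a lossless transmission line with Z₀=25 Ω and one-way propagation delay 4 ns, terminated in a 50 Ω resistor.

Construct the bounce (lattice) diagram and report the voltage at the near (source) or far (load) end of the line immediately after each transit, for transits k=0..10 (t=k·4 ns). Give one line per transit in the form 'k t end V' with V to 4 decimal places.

Γ_L=0.333333, Γ_S=0.904762; launch V₁=3·25/525=0.142857
k=0 src: V=0.1429
k=1 load: inc=0.142857, refl=0.142857·0.333333=0.0476; V=0.000000+0.142857+0.047619=0.1905
k=2 src: inc=0.047619, refl=0.047619·0.904762=0.0431; V=0.142857+0.047619+0.043084=0.2336
k=3 load: inc=0.043084, refl=0.043084·0.333333=0.0144; V=0.190476+0.043084+0.014361=0.2479
k=4 src: inc=0.014361, refl=0.014361·0.904762=0.0130; V=0.233560+0.014361+0.012994=0.2609
k=5 load: inc=0.012994, refl=0.012994·0.333333=0.0043; V=0.247921+0.012994+0.004331=0.2652
k=6 src: inc=0.004331, refl=0.004331·0.904762=0.0039; V=0.260915+0.004331+0.003919=0.2692
k=7 load: inc=0.003919, refl=0.003919·0.333333=0.0013; V=0.265246+0.003919+0.001306=0.2705
k=8 src: inc=0.001306, refl=0.001306·0.904762=0.0012; V=0.269165+0.001306+0.001182=0.2717
k=9 load: inc=0.001182, refl=0.001182·0.333333=0.0004; V=0.270471+0.001182+0.000394=0.2720
k=10 src: inc=0.000394, refl=0.000394·0.904762=0.0004; V=0.271653+0.000394+0.000356=0.2724

0 0 source 0.1429
1 4 load 0.1905
2 8 source 0.2336
3 12 load 0.2479
4 16 source 0.2609
5 20 load 0.2652
6 24 source 0.2692
7 28 load 0.2705
8 32 source 0.2717
9 36 load 0.2720
10 40 source 0.2724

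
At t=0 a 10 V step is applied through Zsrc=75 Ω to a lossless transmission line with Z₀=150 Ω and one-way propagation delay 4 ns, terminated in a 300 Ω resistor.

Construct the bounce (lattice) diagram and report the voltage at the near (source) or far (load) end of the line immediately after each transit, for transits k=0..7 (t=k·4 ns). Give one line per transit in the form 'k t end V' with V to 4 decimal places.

0 0 source 6.6667
1 4 load 8.8889
2 8 source 8.1481
3 12 load 7.9012
4 16 source 7.9835
5 20 load 8.0110
6 24 source 8.0018
7 28 load 7.9988

Γ_L=0.333333, Γ_S=-0.333333; launch V₁=10·150/225=6.666667
k=0 src: V=6.6667
k=1 load: inc=6.666667, refl=6.666667·0.333333=2.2222; V=0.000000+6.666667+2.222222=8.8889
k=2 src: inc=2.222222, refl=2.222222·-0.333333=-0.7407; V=6.666667+2.222222+-0.740741=8.1481
k=3 load: inc=-0.740741, refl=-0.740741·0.333333=-0.2469; V=8.888889+-0.740741+-0.246914=7.9012
k=4 src: inc=-0.246914, refl=-0.246914·-0.333333=0.0823; V=8.148148+-0.246914+0.082305=7.9835
k=5 load: inc=0.082305, refl=0.082305·0.333333=0.0274; V=7.901235+0.082305+0.027435=8.0110
k=6 src: inc=0.027435, refl=0.027435·-0.333333=-0.0091; V=7.983539+0.027435+-0.009145=8.0018
k=7 load: inc=-0.009145, refl=-0.009145·0.333333=-0.0030; V=8.010974+-0.009145+-0.003048=7.9988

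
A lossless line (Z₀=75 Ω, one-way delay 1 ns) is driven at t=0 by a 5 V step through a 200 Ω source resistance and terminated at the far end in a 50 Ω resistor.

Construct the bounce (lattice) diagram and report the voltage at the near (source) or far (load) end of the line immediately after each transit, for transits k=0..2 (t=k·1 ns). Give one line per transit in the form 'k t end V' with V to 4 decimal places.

0 0 source 1.3636
1 1 load 1.0909
2 2 source 0.9669

Γ_L=-0.200000, Γ_S=0.454545; launch V₁=5·75/275=1.363636
k=0 src: V=1.3636
k=1 load: inc=1.363636, refl=1.363636·-0.200000=-0.2727; V=0.000000+1.363636+-0.272727=1.0909
k=2 src: inc=-0.272727, refl=-0.272727·0.454545=-0.1240; V=1.363636+-0.272727+-0.123967=0.9669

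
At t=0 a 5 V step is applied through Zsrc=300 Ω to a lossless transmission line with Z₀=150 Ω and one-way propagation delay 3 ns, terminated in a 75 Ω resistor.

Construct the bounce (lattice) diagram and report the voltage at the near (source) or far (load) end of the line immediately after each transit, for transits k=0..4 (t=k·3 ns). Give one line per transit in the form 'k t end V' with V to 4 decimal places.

0 0 source 1.6667
1 3 load 1.1111
2 6 source 0.9259
3 9 load 0.9877
4 12 source 1.0082

Γ_L=-0.333333, Γ_S=0.333333; launch V₁=5·150/450=1.666667
k=0 src: V=1.6667
k=1 load: inc=1.666667, refl=1.666667·-0.333333=-0.5556; V=0.000000+1.666667+-0.555556=1.1111
k=2 src: inc=-0.555556, refl=-0.555556·0.333333=-0.1852; V=1.666667+-0.555556+-0.185185=0.9259
k=3 load: inc=-0.185185, refl=-0.185185·-0.333333=0.0617; V=1.111111+-0.185185+0.061728=0.9877
k=4 src: inc=0.061728, refl=0.061728·0.333333=0.0206; V=0.925926+0.061728+0.020576=1.0082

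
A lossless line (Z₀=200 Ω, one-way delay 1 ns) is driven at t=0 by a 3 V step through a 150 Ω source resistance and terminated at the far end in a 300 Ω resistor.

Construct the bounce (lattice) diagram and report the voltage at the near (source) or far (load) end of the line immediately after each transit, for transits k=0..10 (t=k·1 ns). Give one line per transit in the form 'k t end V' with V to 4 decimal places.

0 0 source 1.7143
1 1 load 2.0571
2 2 source 2.0082
3 3 load 1.9984
4 4 source 1.9998
5 5 load 2.0000
6 6 source 2.0000
7 7 load 2.0000
8 8 source 2.0000
9 9 load 2.0000
10 10 source 2.0000

Γ_L=0.200000, Γ_S=-0.142857; launch V₁=3·200/350=1.714286
k=0 src: V=1.7143
k=1 load: inc=1.714286, refl=1.714286·0.200000=0.3429; V=0.000000+1.714286+0.342857=2.0571
k=2 src: inc=0.342857, refl=0.342857·-0.142857=-0.0490; V=1.714286+0.342857+-0.048980=2.0082
k=3 load: inc=-0.048980, refl=-0.048980·0.200000=-0.0098; V=2.057143+-0.048980+-0.009796=1.9984
k=4 src: inc=-0.009796, refl=-0.009796·-0.142857=0.0014; V=2.008163+-0.009796+0.001399=1.9998
k=5 load: inc=0.001399, refl=0.001399·0.200000=0.0003; V=1.998367+0.001399+0.000280=2.0000
k=6 src: inc=0.000280, refl=0.000280·-0.142857=-0.0000; V=1.999767+0.000280+-0.000040=2.0000
k=7 load: inc=-0.000040, refl=-0.000040·0.200000=-0.0000; V=2.000047+-0.000040+-0.000008=2.0000
k=8 src: inc=-0.000008, refl=-0.000008·-0.142857=0.0000; V=2.000007+-0.000008+0.000001=2.0000
k=9 load: inc=0.000001, refl=0.000001·0.200000=0.0000; V=1.999999+0.000001+0.000000=2.0000
k=10 src: inc=0.000000, refl=0.000000·-0.142857=-0.0000; V=2.000000+0.000000+-0.000000=2.0000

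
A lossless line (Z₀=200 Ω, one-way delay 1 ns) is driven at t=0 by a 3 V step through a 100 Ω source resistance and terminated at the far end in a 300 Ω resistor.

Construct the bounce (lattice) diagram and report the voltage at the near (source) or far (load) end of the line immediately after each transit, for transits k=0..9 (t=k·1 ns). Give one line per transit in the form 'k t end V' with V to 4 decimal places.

0 0 source 2.0000
1 1 load 2.4000
2 2 source 2.2667
3 3 load 2.2400
4 4 source 2.2489
5 5 load 2.2507
6 6 source 2.2501
7 7 load 2.2500
8 8 source 2.2500
9 9 load 2.2500

Γ_L=0.200000, Γ_S=-0.333333; launch V₁=3·200/300=2.000000
k=0 src: V=2.0000
k=1 load: inc=2.000000, refl=2.000000·0.200000=0.4000; V=0.000000+2.000000+0.400000=2.4000
k=2 src: inc=0.400000, refl=0.400000·-0.333333=-0.1333; V=2.000000+0.400000+-0.133333=2.2667
k=3 load: inc=-0.133333, refl=-0.133333·0.200000=-0.0267; V=2.400000+-0.133333+-0.026667=2.2400
k=4 src: inc=-0.026667, refl=-0.026667·-0.333333=0.0089; V=2.266667+-0.026667+0.008889=2.2489
k=5 load: inc=0.008889, refl=0.008889·0.200000=0.0018; V=2.240000+0.008889+0.001778=2.2507
k=6 src: inc=0.001778, refl=0.001778·-0.333333=-0.0006; V=2.248889+0.001778+-0.000593=2.2501
k=7 load: inc=-0.000593, refl=-0.000593·0.200000=-0.0001; V=2.250667+-0.000593+-0.000119=2.2500
k=8 src: inc=-0.000119, refl=-0.000119·-0.333333=0.0000; V=2.250074+-0.000119+0.000040=2.2500
k=9 load: inc=0.000040, refl=0.000040·0.200000=0.0000; V=2.249956+0.000040+0.000008=2.2500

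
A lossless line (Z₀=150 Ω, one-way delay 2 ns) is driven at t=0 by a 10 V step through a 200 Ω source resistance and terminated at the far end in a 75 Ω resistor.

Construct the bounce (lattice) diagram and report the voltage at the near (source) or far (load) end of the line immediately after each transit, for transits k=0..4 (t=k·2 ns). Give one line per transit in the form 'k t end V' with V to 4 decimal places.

0 0 source 4.2857
1 2 load 2.8571
2 4 source 2.6531
3 6 load 2.7211
4 8 source 2.7308

Γ_L=-0.333333, Γ_S=0.142857; launch V₁=10·150/350=4.285714
k=0 src: V=4.2857
k=1 load: inc=4.285714, refl=4.285714·-0.333333=-1.4286; V=0.000000+4.285714+-1.428571=2.8571
k=2 src: inc=-1.428571, refl=-1.428571·0.142857=-0.2041; V=4.285714+-1.428571+-0.204082=2.6531
k=3 load: inc=-0.204082, refl=-0.204082·-0.333333=0.0680; V=2.857143+-0.204082+0.068027=2.7211
k=4 src: inc=0.068027, refl=0.068027·0.142857=0.0097; V=2.653061+0.068027+0.009718=2.7308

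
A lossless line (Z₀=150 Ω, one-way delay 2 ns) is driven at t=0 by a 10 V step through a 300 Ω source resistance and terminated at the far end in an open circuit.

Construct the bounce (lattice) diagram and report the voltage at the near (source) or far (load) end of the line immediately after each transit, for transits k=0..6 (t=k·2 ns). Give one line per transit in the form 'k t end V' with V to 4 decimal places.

0 0 source 3.3333
1 2 load 6.6667
2 4 source 7.7778
3 6 load 8.8889
4 8 source 9.2593
5 10 load 9.6296
6 12 source 9.7531

Γ_L=1.000000, Γ_S=0.333333; launch V₁=10·150/450=3.333333
k=0 src: V=3.3333
k=1 load: inc=3.333333, refl=3.333333·1.000000=3.3333; V=0.000000+3.333333+3.333333=6.6667
k=2 src: inc=3.333333, refl=3.333333·0.333333=1.1111; V=3.333333+3.333333+1.111111=7.7778
k=3 load: inc=1.111111, refl=1.111111·1.000000=1.1111; V=6.666667+1.111111+1.111111=8.8889
k=4 src: inc=1.111111, refl=1.111111·0.333333=0.3704; V=7.777778+1.111111+0.370370=9.2593
k=5 load: inc=0.370370, refl=0.370370·1.000000=0.3704; V=8.888889+0.370370+0.370370=9.6296
k=6 src: inc=0.370370, refl=0.370370·0.333333=0.1235; V=9.259259+0.370370+0.123457=9.7531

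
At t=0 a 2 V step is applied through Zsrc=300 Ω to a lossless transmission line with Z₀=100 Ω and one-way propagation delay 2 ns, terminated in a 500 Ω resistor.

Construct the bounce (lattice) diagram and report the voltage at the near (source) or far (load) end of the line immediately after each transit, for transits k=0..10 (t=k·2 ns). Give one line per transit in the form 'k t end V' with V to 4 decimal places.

0 0 source 0.5000
1 2 load 0.8333
2 4 source 1.0000
3 6 load 1.1111
4 8 source 1.1667
5 10 load 1.2037
6 12 source 1.2222
7 14 load 1.2346
8 16 source 1.2407
9 18 load 1.2449
10 20 source 1.2469

Γ_L=0.666667, Γ_S=0.500000; launch V₁=2·100/400=0.500000
k=0 src: V=0.5000
k=1 load: inc=0.500000, refl=0.500000·0.666667=0.3333; V=0.000000+0.500000+0.333333=0.8333
k=2 src: inc=0.333333, refl=0.333333·0.500000=0.1667; V=0.500000+0.333333+0.166667=1.0000
k=3 load: inc=0.166667, refl=0.166667·0.666667=0.1111; V=0.833333+0.166667+0.111111=1.1111
k=4 src: inc=0.111111, refl=0.111111·0.500000=0.0556; V=1.000000+0.111111+0.055556=1.1667
k=5 load: inc=0.055556, refl=0.055556·0.666667=0.0370; V=1.111111+0.055556+0.037037=1.2037
k=6 src: inc=0.037037, refl=0.037037·0.500000=0.0185; V=1.166667+0.037037+0.018519=1.2222
k=7 load: inc=0.018519, refl=0.018519·0.666667=0.0123; V=1.203704+0.018519+0.012346=1.2346
k=8 src: inc=0.012346, refl=0.012346·0.500000=0.0062; V=1.222222+0.012346+0.006173=1.2407
k=9 load: inc=0.006173, refl=0.006173·0.666667=0.0041; V=1.234568+0.006173+0.004115=1.2449
k=10 src: inc=0.004115, refl=0.004115·0.500000=0.0021; V=1.240741+0.004115+0.002058=1.2469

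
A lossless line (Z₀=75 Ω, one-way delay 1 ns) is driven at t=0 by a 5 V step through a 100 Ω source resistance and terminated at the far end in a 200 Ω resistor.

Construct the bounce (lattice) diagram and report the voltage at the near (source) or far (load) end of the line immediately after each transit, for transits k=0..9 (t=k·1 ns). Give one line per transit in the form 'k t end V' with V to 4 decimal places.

0 0 source 2.1429
1 1 load 3.1169
2 2 source 3.2560
3 3 load 3.3193
4 4 source 3.3283
5 5 load 3.3324
6 6 source 3.3330
7 7 load 3.3333
8 8 source 3.3333
9 9 load 3.3333

Γ_L=0.454545, Γ_S=0.142857; launch V₁=5·75/175=2.142857
k=0 src: V=2.1429
k=1 load: inc=2.142857, refl=2.142857·0.454545=0.9740; V=0.000000+2.142857+0.974026=3.1169
k=2 src: inc=0.974026, refl=0.974026·0.142857=0.1391; V=2.142857+0.974026+0.139147=3.2560
k=3 load: inc=0.139147, refl=0.139147·0.454545=0.0632; V=3.116883+0.139147+0.063248=3.3193
k=4 src: inc=0.063248, refl=0.063248·0.142857=0.0090; V=3.256030+0.063248+0.009035=3.3283
k=5 load: inc=0.009035, refl=0.009035·0.454545=0.0041; V=3.319278+0.009035+0.004107=3.3324
k=6 src: inc=0.004107, refl=0.004107·0.142857=0.0006; V=3.328314+0.004107+0.000587=3.3330
k=7 load: inc=0.000587, refl=0.000587·0.454545=0.0003; V=3.332421+0.000587+0.000267=3.3333
k=8 src: inc=0.000267, refl=0.000267·0.142857=0.0000; V=3.333007+0.000267+0.000038=3.3333
k=9 load: inc=0.000038, refl=0.000038·0.454545=0.0000; V=3.333274+0.000038+0.000017=3.3333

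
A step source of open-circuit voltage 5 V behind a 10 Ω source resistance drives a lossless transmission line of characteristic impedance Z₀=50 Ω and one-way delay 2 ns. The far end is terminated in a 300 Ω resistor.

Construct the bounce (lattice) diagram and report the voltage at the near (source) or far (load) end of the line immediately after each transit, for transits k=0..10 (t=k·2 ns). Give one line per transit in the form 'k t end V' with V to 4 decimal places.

Γ_L=0.714286, Γ_S=-0.666667; launch V₁=5·50/60=4.166667
k=0 src: V=4.1667
k=1 load: inc=4.166667, refl=4.166667·0.714286=2.9762; V=0.000000+4.166667+2.976190=7.1429
k=2 src: inc=2.976190, refl=2.976190·-0.666667=-1.9841; V=4.166667+2.976190+-1.984127=5.1587
k=3 load: inc=-1.984127, refl=-1.984127·0.714286=-1.4172; V=7.142857+-1.984127+-1.417234=3.7415
k=4 src: inc=-1.417234, refl=-1.417234·-0.666667=0.9448; V=5.158730+-1.417234+0.944822=4.6863
k=5 load: inc=0.944822, refl=0.944822·0.714286=0.6749; V=3.741497+0.944822+0.674873=5.3612
k=6 src: inc=0.674873, refl=0.674873·-0.666667=-0.4499; V=4.686319+0.674873+-0.449915=4.9113
k=7 load: inc=-0.449915, refl=-0.449915·0.714286=-0.3214; V=5.361192+-0.449915+-0.321368=4.5899
k=8 src: inc=-0.321368, refl=-0.321368·-0.666667=0.2142; V=4.911277+-0.321368+0.214245=4.8042
k=9 load: inc=0.214245, refl=0.214245·0.714286=0.1530; V=4.589909+0.214245+0.153032=4.9572
k=10 src: inc=0.153032, refl=0.153032·-0.666667=-0.1020; V=4.804154+0.153032+-0.102022=4.8552

0 0 source 4.1667
1 2 load 7.1429
2 4 source 5.1587
3 6 load 3.7415
4 8 source 4.6863
5 10 load 5.3612
6 12 source 4.9113
7 14 load 4.5899
8 16 source 4.8042
9 18 load 4.9572
10 20 source 4.8552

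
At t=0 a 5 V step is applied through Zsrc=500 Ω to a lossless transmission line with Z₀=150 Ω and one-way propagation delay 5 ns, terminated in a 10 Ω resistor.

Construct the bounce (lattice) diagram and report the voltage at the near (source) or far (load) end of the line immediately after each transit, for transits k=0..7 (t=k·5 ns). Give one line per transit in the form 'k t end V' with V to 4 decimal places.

0 0 source 1.1538
1 5 load 0.1442
2 10 source -0.3994
3 15 load 0.0763
4 20 source 0.3324
5 25 load 0.1083
6 30 source -0.0124
7 35 load 0.0932

Γ_L=-0.875000, Γ_S=0.538462; launch V₁=5·150/650=1.153846
k=0 src: V=1.1538
k=1 load: inc=1.153846, refl=1.153846·-0.875000=-1.0096; V=0.000000+1.153846+-1.009615=0.1442
k=2 src: inc=-1.009615, refl=-1.009615·0.538462=-0.5436; V=1.153846+-1.009615+-0.543639=-0.3994
k=3 load: inc=-0.543639, refl=-0.543639·-0.875000=0.4757; V=0.144231+-0.543639+0.475684=0.0763
k=4 src: inc=0.475684, refl=0.475684·0.538462=0.2561; V=-0.399408+0.475684+0.256138=0.3324
k=5 load: inc=0.256138, refl=0.256138·-0.875000=-0.2241; V=0.076276+0.256138+-0.224120=0.1083
k=6 src: inc=-0.224120, refl=-0.224120·0.538462=-0.1207; V=0.332414+-0.224120+-0.120680=-0.0124
k=7 load: inc=-0.120680, refl=-0.120680·-0.875000=0.1056; V=0.108293+-0.120680+0.105595=0.0932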